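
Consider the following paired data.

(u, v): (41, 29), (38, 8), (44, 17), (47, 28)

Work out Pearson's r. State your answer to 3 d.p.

0.623

n = 4, Σu = 170, Σv = 82, Σu² = 7270, Σv² = 1978, Σuv = 3557
nΣuv − ΣuΣv = 14228 − 13940 = 288
nΣu² − (Σu)² = 29080 − 28900 = 180; nΣv² − (Σv)² = 7912 − 6724 = 1188
r = 288 / √(180 × 1188) = 288 / 462.4284 ≈ 0.623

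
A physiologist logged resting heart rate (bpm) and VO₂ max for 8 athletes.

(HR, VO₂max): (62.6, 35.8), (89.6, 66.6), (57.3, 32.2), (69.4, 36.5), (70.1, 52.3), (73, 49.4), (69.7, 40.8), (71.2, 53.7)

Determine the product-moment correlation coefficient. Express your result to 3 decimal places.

n = 8, Σx = 562.9, Σy = 367.3, Σx² = 40217.11, Σy² = 17810.27, Σxy = 26526.23
nΣxy − ΣxΣy = 212209.84 − 206753.17 = 5456.67
nΣx² − (Σx)² = 321736.88 − 316856.41 = 4880.47; nΣy² − (Σy)² = 142482.16 − 134909.29 = 7572.87
r = 5456.67 / √(4880.47 × 7572.87) = 5456.67 / 6079.4050 ≈ 0.898

0.898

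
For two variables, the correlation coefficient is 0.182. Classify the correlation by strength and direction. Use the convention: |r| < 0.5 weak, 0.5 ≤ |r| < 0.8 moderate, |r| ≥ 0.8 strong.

weak positive

r = 0.182 > 0 so the relationship is positive.
|r| = 0.182, which falls in the weak range.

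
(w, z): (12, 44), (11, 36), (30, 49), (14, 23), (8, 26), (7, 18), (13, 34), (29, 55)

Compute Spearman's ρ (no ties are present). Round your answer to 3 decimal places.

Rank w: 4, 3, 8, 6, 2, 1, 5, 7
Rank z: 6, 5, 7, 2, 3, 1, 4, 8
d = rank(w) − rank(z): -2, -2, 1, 4, -1, 0, 1, -1; Σd² = 28
ρ = 1 − 6Σd² / [n(n²−1)] = 1 − 6×28 / (8×63) = 1 − 168/504 ≈ 0.667

0.667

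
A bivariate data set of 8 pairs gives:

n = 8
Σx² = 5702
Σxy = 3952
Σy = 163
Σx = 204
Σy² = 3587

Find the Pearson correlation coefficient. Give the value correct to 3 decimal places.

r = (nΣxy − ΣxΣy) / √[(nΣx² − (Σx)²)(nΣy² − (Σy)²)]
Numerator: 8×3952 − 204×163 = -1636
Denominator: √[(45616 − 41616)(28696 − 26569)] = √[4000 × 2127] = 2916.8476
r = -1636 / 2916.8476 ≈ -0.561

-0.561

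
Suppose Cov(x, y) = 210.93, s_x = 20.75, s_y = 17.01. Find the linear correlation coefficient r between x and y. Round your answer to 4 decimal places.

0.5976

r = Cov(x,y) / (s_x · s_y) = 210.93 / (20.75 × 17.01)
  = 210.93 / 352.9575 ≈ 0.5976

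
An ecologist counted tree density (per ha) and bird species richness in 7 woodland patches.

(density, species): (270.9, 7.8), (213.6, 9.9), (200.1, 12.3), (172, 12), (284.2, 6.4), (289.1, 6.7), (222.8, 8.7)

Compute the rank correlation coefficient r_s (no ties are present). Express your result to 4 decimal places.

Rank density: 5, 3, 2, 1, 6, 7, 4
Rank species: 3, 5, 7, 6, 1, 2, 4
d = rank(density) − rank(species): 2, -2, -5, -5, 5, 5, 0; Σd² = 108
ρ = 1 − 6Σd² / [n(n²−1)] = 1 − 6×108 / (7×48) = 1 − 648/336 ≈ -0.9286

-0.9286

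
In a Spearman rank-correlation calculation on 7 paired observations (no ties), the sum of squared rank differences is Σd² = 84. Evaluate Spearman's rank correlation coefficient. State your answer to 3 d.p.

-0.500

ρ = 1 − 6Σd² / [n(n²−1)] = 1 − 6×84 / (7×48)
  = 1 − 504/336 = 1 − 1.5000 ≈ -0.500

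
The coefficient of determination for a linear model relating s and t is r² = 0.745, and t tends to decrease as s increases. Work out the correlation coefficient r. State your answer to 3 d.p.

|r| = √0.745 = 0.863
The association is negative, so r = −0.863.

-0.863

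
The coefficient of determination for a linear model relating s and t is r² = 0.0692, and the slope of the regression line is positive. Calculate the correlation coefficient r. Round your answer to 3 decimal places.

|r| = √0.0692 = 0.263
The association is positive, so r = 0.263.

0.263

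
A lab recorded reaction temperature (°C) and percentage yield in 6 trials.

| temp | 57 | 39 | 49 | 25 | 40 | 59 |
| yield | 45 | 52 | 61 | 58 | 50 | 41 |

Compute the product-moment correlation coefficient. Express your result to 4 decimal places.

n = 6, Σx = 269, Σy = 307, Σx² = 12877, Σy² = 15995, Σxy = 13451
nΣxy − ΣxΣy = 80706 − 82583 = -1877
nΣx² − (Σx)² = 77262 − 72361 = 4901; nΣy² − (Σy)² = 95970 − 94249 = 1721
r = -1877 / √(4901 × 1721) = -1877 / 2904.2419 ≈ -0.6463

-0.6463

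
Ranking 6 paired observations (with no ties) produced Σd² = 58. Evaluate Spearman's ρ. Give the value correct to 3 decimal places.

ρ = 1 − 6Σd² / [n(n²−1)] = 1 − 6×58 / (6×35)
  = 1 − 348/210 = 1 − 1.6571 ≈ -0.657

-0.657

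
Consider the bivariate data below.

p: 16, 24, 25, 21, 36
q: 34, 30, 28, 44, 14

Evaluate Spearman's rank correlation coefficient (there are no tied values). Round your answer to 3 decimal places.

Rank p: 1, 3, 4, 2, 5
Rank q: 4, 3, 2, 5, 1
d = rank(p) − rank(q): -3, 0, 2, -3, 4; Σd² = 38
ρ = 1 − 6Σd² / [n(n²−1)] = 1 − 6×38 / (5×24) = 1 − 228/120 ≈ -0.900

-0.900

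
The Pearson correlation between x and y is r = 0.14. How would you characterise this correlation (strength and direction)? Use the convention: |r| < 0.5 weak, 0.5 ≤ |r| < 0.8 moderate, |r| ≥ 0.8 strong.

r = 0.14 > 0 so the relationship is positive.
|r| = 0.14, which falls in the weak range.

weak positive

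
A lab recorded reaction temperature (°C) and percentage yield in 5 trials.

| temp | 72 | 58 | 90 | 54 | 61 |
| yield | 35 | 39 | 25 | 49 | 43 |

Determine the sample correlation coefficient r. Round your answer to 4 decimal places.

n = 5, Σx = 335, Σy = 191, Σx² = 23285, Σy² = 7621, Σxy = 12301
nΣxy − ΣxΣy = 61505 − 63985 = -2480
nΣx² − (Σx)² = 116425 − 112225 = 4200; nΣy² − (Σy)² = 38105 − 36481 = 1624
r = -2480 / √(4200 × 1624) = -2480 / 2611.6661 ≈ -0.9496

-0.9496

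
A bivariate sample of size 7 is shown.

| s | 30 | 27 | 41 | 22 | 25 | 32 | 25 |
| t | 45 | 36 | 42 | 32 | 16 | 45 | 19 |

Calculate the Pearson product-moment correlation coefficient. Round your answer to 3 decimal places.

n = 7, Σs = 202, Σt = 235, Σs² = 6068, Σt² = 8751, Σst = 7063
nΣst − ΣsΣt = 49441 − 47470 = 1971
nΣs² − (Σs)² = 42476 − 40804 = 1672; nΣt² − (Σt)² = 61257 − 55225 = 6032
r = 1971 / √(1672 × 6032) = 1971 / 3175.7683 ≈ 0.621

0.621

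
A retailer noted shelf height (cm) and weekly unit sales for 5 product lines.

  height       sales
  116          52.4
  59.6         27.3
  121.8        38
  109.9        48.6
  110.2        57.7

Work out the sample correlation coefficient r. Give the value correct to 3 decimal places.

n = 5, Σx = 517.5, Σy = 224, Σx² = 56065.45, Σy² = 10626.3, Σxy = 24033.56
nΣxy − ΣxΣy = 120167.8 − 115920 = 4247.8
nΣx² − (Σx)² = 280327.25 − 267806.25 = 12521; nΣy² − (Σy)² = 53131.5 − 50176 = 2955.5
r = 4247.8 / √(12521 × 2955.5) = 4247.8 / 6083.2405 ≈ 0.698

0.698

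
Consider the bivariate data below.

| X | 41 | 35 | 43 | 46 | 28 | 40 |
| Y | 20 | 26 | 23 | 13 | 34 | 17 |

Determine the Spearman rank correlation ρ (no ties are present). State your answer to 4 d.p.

Rank X: 4, 2, 5, 6, 1, 3
Rank Y: 3, 5, 4, 1, 6, 2
d = rank(X) − rank(Y): 1, -3, 1, 5, -5, 1; Σd² = 62
ρ = 1 − 6Σd² / [n(n²−1)] = 1 − 6×62 / (6×35) = 1 − 372/210 ≈ -0.7714

-0.7714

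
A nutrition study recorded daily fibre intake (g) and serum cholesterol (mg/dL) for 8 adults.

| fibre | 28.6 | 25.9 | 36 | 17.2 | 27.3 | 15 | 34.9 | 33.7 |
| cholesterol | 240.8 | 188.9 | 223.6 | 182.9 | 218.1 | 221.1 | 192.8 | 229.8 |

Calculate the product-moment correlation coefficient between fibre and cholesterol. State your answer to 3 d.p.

n = 8, Σx = 218.6, Σy = 1698, Σx² = 6404.6, Σy² = 363549.92, Σxy = 46718.48
nΣxy − ΣxΣy = 373747.84 − 371182.8 = 2565.04
nΣx² − (Σx)² = 51236.8 − 47785.96 = 3450.84; nΣy² − (Σy)² = 2908399.36 − 2883204 = 25195.36
r = 2565.04 / √(3450.84 × 25195.36) = 2565.04 / 9324.4386 ≈ 0.275

0.275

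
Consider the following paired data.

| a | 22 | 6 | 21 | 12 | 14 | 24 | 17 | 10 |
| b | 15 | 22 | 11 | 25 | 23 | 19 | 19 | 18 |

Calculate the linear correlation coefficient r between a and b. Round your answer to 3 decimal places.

-0.600

n = 8, Σa = 126, Σb = 152, Σa² = 2266, Σb² = 3030, Σab = 2274
nΣab − ΣaΣb = 18192 − 19152 = -960
nΣa² − (Σa)² = 18128 − 15876 = 2252; nΣb² − (Σb)² = 24240 − 23104 = 1136
r = -960 / √(2252 × 1136) = -960 / 1599.4599 ≈ -0.600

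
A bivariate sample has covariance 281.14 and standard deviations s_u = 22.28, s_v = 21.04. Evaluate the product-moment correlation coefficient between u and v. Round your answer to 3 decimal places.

0.600

r = Cov(u,v) / (s_u · s_v) = 281.14 / (22.28 × 21.04)
  = 281.14 / 468.7712 ≈ 0.600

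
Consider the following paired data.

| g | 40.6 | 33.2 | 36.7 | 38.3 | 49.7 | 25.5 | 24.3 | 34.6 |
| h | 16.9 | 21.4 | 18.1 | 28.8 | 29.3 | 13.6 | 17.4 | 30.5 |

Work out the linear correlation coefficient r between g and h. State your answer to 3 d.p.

n = 8, Σg = 282.9, Σh = 176, Σg² = 10472.37, Σh² = 4177.08, Σgh = 6445.06
nΣgh − ΣgΣh = 51560.48 − 49790.4 = 1770.08
nΣg² − (Σg)² = 83778.96 − 80032.41 = 3746.55; nΣh² − (Σh)² = 33416.64 − 30976 = 2440.64
r = 1770.08 / √(3746.55 × 2440.64) = 1770.08 / 3023.9014 ≈ 0.585

0.585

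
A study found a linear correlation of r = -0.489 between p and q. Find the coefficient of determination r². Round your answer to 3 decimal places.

r² = (-0.489)² = 0.239

0.239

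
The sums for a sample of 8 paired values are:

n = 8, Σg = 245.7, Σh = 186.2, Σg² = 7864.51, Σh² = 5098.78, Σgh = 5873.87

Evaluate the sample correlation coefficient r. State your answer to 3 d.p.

r = (nΣgh − ΣgΣh) / √[(nΣg² − (Σg)²)(nΣh² − (Σh)²)]
Numerator: 8×5873.87 − 245.7×186.2 = 1241.62
Denominator: √[(62916.08 − 60368.49)(40790.24 − 34670.44)] = √[2547.59 × 6119.8] = 3948.5113
r = 1241.62 / 3948.5113 ≈ 0.314

0.314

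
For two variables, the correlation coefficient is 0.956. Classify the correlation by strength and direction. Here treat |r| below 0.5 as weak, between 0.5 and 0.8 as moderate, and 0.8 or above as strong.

r = 0.956 > 0 so the relationship is positive.
|r| = 0.956, which falls in the strong range.

strong positive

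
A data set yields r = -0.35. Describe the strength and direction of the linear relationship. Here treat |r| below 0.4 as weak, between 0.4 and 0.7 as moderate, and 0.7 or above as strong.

weak negative

r = -0.35 < 0 so the relationship is negative.
|r| = 0.35, which falls in the weak range.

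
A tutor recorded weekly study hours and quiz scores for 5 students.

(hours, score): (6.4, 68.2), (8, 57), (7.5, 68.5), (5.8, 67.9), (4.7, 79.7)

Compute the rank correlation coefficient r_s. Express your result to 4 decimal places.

-0.6000

Rank hours: 3, 5, 4, 2, 1
Rank score: 3, 1, 4, 2, 5
d = rank(hours) − rank(score): 0, 4, 0, 0, -4; Σd² = 32
ρ = 1 − 6Σd² / [n(n²−1)] = 1 − 6×32 / (5×24) = 1 − 192/120 ≈ -0.6000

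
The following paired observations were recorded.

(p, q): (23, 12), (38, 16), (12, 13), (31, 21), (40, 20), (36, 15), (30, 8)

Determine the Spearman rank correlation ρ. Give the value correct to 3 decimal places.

Rank p: 2, 6, 1, 4, 7, 5, 3
Rank q: 2, 5, 3, 7, 6, 4, 1
d = rank(p) − rank(q): 0, 1, -2, -3, 1, 1, 2; Σd² = 20
ρ = 1 − 6Σd² / [n(n²−1)] = 1 − 6×20 / (7×48) = 1 − 120/336 ≈ 0.643

0.643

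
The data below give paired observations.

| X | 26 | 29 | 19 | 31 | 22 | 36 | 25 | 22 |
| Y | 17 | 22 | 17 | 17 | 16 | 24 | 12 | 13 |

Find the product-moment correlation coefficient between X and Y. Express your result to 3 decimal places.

n = 8, ΣX = 210, ΣY = 138, ΣX² = 5728, ΣY² = 2496, ΣXY = 3732
nΣXY − ΣXΣY = 29856 − 28980 = 876
nΣX² − (ΣX)² = 45824 − 44100 = 1724; nΣY² − (ΣY)² = 19968 − 19044 = 924
r = 876 / √(1724 × 924) = 876 / 1262.1315 ≈ 0.694

0.694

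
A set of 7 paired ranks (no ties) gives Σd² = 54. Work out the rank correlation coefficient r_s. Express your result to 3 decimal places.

ρ = 1 − 6Σd² / [n(n²−1)] = 1 − 6×54 / (7×48)
  = 1 − 324/336 = 1 − 0.9643 ≈ 0.036

0.036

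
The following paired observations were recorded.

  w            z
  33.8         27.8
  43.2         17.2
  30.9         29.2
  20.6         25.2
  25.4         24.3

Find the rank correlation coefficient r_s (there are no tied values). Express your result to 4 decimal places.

-0.2000

Rank w: 4, 5, 3, 1, 2
Rank z: 4, 1, 5, 3, 2
d = rank(w) − rank(z): 0, 4, -2, -2, 0; Σd² = 24
ρ = 1 − 6Σd² / [n(n²−1)] = 1 − 6×24 / (5×24) = 1 − 144/120 ≈ -0.2000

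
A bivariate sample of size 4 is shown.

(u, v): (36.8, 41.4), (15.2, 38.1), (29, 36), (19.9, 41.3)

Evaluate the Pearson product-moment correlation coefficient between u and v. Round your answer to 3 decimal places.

0.175

n = 4, Σu = 100.9, Σv = 156.8, Σu² = 2822.29, Σv² = 6167.26, Σuv = 3968.51
nΣuv − ΣuΣv = 15874.04 − 15821.12 = 52.92
nΣu² − (Σu)² = 11289.16 − 10180.81 = 1108.35; nΣv² − (Σv)² = 24669.04 − 24586.24 = 82.8
r = 52.92 / √(1108.35 × 82.8) = 52.92 / 302.9379 ≈ 0.175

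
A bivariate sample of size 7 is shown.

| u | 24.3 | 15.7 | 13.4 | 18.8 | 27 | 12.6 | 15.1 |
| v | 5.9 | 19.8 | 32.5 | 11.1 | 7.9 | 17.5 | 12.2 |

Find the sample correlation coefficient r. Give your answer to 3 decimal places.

n = 7, Σu = 126.9, Σv = 106.9, Σu² = 2485.75, Σv² = 2123.81, Σuv = 1716.43
nΣuv − ΣuΣv = 12015.01 − 13565.61 = -1550.6
nΣu² − (Σu)² = 17400.25 − 16103.61 = 1296.64; nΣv² − (Σv)² = 14866.67 − 11427.61 = 3439.06
r = -1550.6 / √(1296.64 × 3439.06) = -1550.6 / 2111.6872 ≈ -0.734

-0.734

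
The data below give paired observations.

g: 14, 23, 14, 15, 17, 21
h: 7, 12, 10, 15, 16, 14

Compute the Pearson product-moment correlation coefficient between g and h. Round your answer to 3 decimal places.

0.344

n = 6, Σg = 104, Σh = 74, Σg² = 1876, Σh² = 970, Σgh = 1305
nΣgh − ΣgΣh = 7830 − 7696 = 134
nΣg² − (Σg)² = 11256 − 10816 = 440; nΣh² − (Σh)² = 5820 − 5476 = 344
r = 134 / √(440 × 344) = 134 / 389.0501 ≈ 0.344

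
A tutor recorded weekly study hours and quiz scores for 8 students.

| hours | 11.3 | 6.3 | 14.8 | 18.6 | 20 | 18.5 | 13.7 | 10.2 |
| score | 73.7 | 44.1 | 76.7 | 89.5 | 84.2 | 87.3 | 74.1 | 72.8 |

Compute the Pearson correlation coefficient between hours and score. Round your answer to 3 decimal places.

0.905

n = 8, Σx = 113.4, Σy = 602.4, Σx² = 1766.36, Σy² = 46771.22, Σxy = 8967.28
nΣxy − ΣxΣy = 71738.24 − 68312.16 = 3426.08
nΣx² − (Σx)² = 14130.88 − 12859.56 = 1271.32; nΣy² − (Σy)² = 374169.76 − 362885.76 = 11284
r = 3426.08 / √(1271.32 × 11284) = 3426.08 / 3787.5553 ≈ 0.905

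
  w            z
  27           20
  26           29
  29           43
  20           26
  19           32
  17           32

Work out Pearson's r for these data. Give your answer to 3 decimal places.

n = 6, Σw = 138, Σz = 182, Σw² = 3296, Σz² = 5814, Σwz = 4213
nΣwz − ΣwΣz = 25278 − 25116 = 162
nΣw² − (Σw)² = 19776 − 19044 = 732; nΣz² − (Σz)² = 34884 − 33124 = 1760
r = 162 / √(732 × 1760) = 162 / 1135.0418 ≈ 0.143

0.143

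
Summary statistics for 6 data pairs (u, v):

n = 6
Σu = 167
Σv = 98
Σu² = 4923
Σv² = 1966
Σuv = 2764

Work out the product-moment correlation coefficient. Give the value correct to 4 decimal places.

0.1147

r = (nΣuv − ΣuΣv) / √[(nΣu² − (Σu)²)(nΣv² − (Σv)²)]
Numerator: 6×2764 − 167×98 = 218
Denominator: √[(29538 − 27889)(11796 − 9604)] = √[1649 × 2192] = 1901.2122
r = 218 / 1901.2122 ≈ 0.1147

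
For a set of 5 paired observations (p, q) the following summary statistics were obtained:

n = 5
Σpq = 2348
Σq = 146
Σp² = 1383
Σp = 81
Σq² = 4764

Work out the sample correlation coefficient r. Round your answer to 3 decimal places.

r = (nΣpq − ΣpΣq) / √[(nΣp² − (Σp)²)(nΣq² − (Σq)²)]
Numerator: 5×2348 − 81×146 = -86
Denominator: √[(6915 − 6561)(23820 − 21316)] = √[354 × 2504] = 941.4967
r = -86 / 941.4967 ≈ -0.091

-0.091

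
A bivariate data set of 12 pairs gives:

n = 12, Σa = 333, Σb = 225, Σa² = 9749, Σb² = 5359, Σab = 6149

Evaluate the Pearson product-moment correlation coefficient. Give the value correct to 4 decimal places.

r = (nΣab − ΣaΣb) / √[(nΣa² − (Σa)²)(nΣb² − (Σb)²)]
Numerator: 12×6149 − 333×225 = -1137
Denominator: √[(116988 − 110889)(64308 − 50625)] = √[6099 × 13683] = 9135.2404
r = -1137 / 9135.2404 ≈ -0.1245

-0.1245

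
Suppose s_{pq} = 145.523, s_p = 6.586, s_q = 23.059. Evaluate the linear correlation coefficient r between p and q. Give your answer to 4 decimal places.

0.9582

r = Cov(p,q) / (s_p · s_q) = 145.523 / (6.586 × 23.059)
  = 145.523 / 151.8666 ≈ 0.9582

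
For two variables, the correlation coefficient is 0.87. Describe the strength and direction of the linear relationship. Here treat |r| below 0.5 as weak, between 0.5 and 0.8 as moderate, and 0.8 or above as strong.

r = 0.87 > 0 so the relationship is positive.
|r| = 0.87, which falls in the strong range.

strong positive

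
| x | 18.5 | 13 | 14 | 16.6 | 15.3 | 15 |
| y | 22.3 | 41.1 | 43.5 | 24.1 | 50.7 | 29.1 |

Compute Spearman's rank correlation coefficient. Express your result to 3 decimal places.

Rank x: 6, 1, 2, 5, 4, 3
Rank y: 1, 4, 5, 2, 6, 3
d = rank(x) − rank(y): 5, -3, -3, 3, -2, 0; Σd² = 56
ρ = 1 − 6Σd² / [n(n²−1)] = 1 − 6×56 / (6×35) = 1 − 336/210 ≈ -0.600

-0.600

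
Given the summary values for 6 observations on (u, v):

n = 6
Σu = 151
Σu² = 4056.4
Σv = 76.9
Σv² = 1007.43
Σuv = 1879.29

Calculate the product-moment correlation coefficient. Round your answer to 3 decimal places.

-0.749

r = (nΣuv − ΣuΣv) / √[(nΣu² − (Σu)²)(nΣv² − (Σv)²)]
Numerator: 6×1879.29 − 151×76.9 = -336.16
Denominator: √[(24338.4 − 22801)(6044.58 − 5913.61)] = √[1537.4 × 130.97] = 448.7241
r = -336.16 / 448.7241 ≈ -0.749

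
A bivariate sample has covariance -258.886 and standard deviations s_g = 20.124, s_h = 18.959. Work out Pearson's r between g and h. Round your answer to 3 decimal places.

r = Cov(g,h) / (s_g · s_h) = -258.886 / (20.124 × 18.959)
  = -258.886 / 381.5309 ≈ -0.679

-0.679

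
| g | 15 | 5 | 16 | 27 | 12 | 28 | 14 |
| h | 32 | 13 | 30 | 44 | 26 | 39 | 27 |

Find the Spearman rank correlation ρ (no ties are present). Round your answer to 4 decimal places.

0.9286

Rank g: 4, 1, 5, 6, 2, 7, 3
Rank h: 5, 1, 4, 7, 2, 6, 3
d = rank(g) − rank(h): -1, 0, 1, -1, 0, 1, 0; Σd² = 4
ρ = 1 − 6Σd² / [n(n²−1)] = 1 − 6×4 / (7×48) = 1 − 24/336 ≈ 0.9286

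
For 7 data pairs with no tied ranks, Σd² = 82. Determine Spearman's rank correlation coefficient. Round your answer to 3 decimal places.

ρ = 1 − 6Σd² / [n(n²−1)] = 1 − 6×82 / (7×48)
  = 1 − 492/336 = 1 − 1.4643 ≈ -0.464

-0.464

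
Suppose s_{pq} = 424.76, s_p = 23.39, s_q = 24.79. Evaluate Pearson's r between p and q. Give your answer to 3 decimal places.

r = Cov(p,q) / (s_p · s_q) = 424.76 / (23.39 × 24.79)
  = 424.76 / 579.8381 ≈ 0.733

0.733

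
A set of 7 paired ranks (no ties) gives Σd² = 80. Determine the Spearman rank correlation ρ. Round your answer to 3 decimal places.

-0.429

ρ = 1 − 6Σd² / [n(n²−1)] = 1 − 6×80 / (7×48)
  = 1 − 480/336 = 1 − 1.4286 ≈ -0.429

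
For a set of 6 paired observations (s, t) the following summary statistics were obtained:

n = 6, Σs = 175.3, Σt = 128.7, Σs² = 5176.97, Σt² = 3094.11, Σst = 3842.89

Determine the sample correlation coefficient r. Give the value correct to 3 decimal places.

0.609

r = (nΣst − ΣsΣt) / √[(nΣs² − (Σs)²)(nΣt² − (Σt)²)]
Numerator: 6×3842.89 − 175.3×128.7 = 496.23
Denominator: √[(31061.82 − 30730.09)(18564.66 − 16563.69)] = √[331.73 × 2000.97] = 814.7280
r = 496.23 / 814.7280 ≈ 0.609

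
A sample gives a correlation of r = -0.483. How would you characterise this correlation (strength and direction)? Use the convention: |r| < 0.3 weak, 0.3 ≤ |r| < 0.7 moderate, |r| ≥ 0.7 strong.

moderate negative

r = -0.483 < 0 so the relationship is negative.
|r| = 0.483, which falls in the moderate range.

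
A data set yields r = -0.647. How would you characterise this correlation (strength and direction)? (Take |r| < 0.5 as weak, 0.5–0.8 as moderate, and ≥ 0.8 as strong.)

r = -0.647 < 0 so the relationship is negative.
|r| = 0.647, which falls in the moderate range.

moderate negative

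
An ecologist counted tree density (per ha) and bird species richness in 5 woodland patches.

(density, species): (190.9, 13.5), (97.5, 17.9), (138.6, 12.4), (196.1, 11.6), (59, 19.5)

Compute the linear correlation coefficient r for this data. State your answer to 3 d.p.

-0.904

n = 5, Σx = 682.1, Σy = 74.9, Σx² = 107095.23, Σy² = 1171.23, Σxy = 9466.3
nΣxy − ΣxΣy = 47331.5 − 51089.29 = -3757.79
nΣx² − (Σx)² = 535476.15 − 465260.41 = 70215.74; nΣy² − (Σy)² = 5856.15 − 5610.01 = 246.14
r = -3757.79 / √(70215.74 × 246.14) = -3757.79 / 4157.2710 ≈ -0.904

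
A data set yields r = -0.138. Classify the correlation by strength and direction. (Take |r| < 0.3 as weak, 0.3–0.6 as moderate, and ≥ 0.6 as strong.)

r = -0.138 < 0 so the relationship is negative.
|r| = 0.138, which falls in the weak range.

weak negative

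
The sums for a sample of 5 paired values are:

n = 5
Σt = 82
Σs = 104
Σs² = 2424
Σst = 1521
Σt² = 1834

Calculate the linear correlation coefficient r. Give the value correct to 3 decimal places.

r = (nΣst − ΣsΣt) / √[(nΣs² − (Σs)²)(nΣt² − (Σt)²)]
Numerator: 5×1521 − 104×82 = -923
Denominator: √[(12120 − 10816)(9170 − 6724)] = √[1304 × 2446] = 1785.9406
r = -923 / 1785.9406 ≈ -0.517

-0.517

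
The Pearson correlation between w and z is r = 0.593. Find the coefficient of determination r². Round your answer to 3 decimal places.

0.352

r² = (0.593)² = 0.352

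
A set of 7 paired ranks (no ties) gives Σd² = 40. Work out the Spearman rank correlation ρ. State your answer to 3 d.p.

ρ = 1 − 6Σd² / [n(n²−1)] = 1 − 6×40 / (7×48)
  = 1 − 240/336 = 1 − 0.7143 ≈ 0.286

0.286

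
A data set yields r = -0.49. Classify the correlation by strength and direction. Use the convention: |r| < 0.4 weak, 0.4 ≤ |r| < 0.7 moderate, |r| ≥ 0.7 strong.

r = -0.49 < 0 so the relationship is negative.
|r| = 0.49, which falls in the moderate range.

moderate negative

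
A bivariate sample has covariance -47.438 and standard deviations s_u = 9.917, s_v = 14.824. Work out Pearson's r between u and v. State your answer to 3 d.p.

r = Cov(u,v) / (s_u · s_v) = -47.438 / (9.917 × 14.824)
  = -47.438 / 147.0096 ≈ -0.323

-0.323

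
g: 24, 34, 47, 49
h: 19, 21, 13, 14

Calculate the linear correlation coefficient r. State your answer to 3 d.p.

-0.828

n = 4, Σg = 154, Σh = 67, Σg² = 6342, Σh² = 1167, Σgh = 2467
nΣgh − ΣgΣh = 9868 − 10318 = -450
nΣg² − (Σg)² = 25368 − 23716 = 1652; nΣh² − (Σh)² = 4668 − 4489 = 179
r = -450 / √(1652 × 179) = -450 / 543.7904 ≈ -0.828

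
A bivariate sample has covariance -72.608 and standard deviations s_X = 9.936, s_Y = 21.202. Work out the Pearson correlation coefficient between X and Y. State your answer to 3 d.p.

r = Cov(X,Y) / (s_X · s_Y) = -72.608 / (9.936 × 21.202)
  = -72.608 / 210.6631 ≈ -0.345

-0.345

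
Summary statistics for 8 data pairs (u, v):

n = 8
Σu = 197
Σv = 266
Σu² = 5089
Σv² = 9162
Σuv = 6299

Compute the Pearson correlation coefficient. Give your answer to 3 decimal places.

r = (nΣuv − ΣuΣv) / √[(nΣu² − (Σu)²)(nΣv² − (Σv)²)]
Numerator: 8×6299 − 197×266 = -2010
Denominator: √[(40712 − 38809)(73296 − 70756)] = √[1903 × 2540] = 2198.5495
r = -2010 / 2198.5495 ≈ -0.914

-0.914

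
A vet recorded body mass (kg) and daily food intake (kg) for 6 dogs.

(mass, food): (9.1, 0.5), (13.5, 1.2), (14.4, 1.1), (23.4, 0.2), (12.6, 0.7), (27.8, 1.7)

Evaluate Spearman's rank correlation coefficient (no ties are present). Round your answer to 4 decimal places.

0.3714

Rank mass: 1, 3, 4, 5, 2, 6
Rank food: 2, 5, 4, 1, 3, 6
d = rank(mass) − rank(food): -1, -2, 0, 4, -1, 0; Σd² = 22
ρ = 1 − 6Σd² / [n(n²−1)] = 1 − 6×22 / (6×35) = 1 − 132/210 ≈ 0.3714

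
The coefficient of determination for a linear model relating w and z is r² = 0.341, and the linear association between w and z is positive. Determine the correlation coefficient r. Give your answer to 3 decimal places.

0.584

|r| = √0.341 = 0.584
The association is positive, so r = 0.584.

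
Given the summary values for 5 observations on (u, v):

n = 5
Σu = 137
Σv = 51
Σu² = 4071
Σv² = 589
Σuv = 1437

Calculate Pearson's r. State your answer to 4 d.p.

0.2681

r = (nΣuv − ΣuΣv) / √[(nΣu² − (Σu)²)(nΣv² − (Σv)²)]
Numerator: 5×1437 − 137×51 = 198
Denominator: √[(20355 − 18769)(2945 − 2601)] = √[1586 × 344] = 738.6366
r = 198 / 738.6366 ≈ 0.2681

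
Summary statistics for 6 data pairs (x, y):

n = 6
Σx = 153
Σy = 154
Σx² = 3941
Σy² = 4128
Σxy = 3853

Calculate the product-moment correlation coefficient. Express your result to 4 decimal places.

-0.8892

r = (nΣxy − ΣxΣy) / √[(nΣx² − (Σx)²)(nΣy² − (Σy)²)]
Numerator: 6×3853 − 153×154 = -444
Denominator: √[(23646 − 23409)(24768 − 23716)] = √[237 × 1052] = 499.3235
r = -444 / 499.3235 ≈ -0.8892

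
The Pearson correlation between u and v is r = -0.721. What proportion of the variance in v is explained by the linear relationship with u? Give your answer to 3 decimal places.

0.520

r² = (-0.721)² = 0.520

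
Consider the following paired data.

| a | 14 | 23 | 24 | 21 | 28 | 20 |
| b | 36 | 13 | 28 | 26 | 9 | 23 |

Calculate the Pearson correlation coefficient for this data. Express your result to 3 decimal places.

-0.823

n = 6, Σa = 130, Σb = 135, Σa² = 2926, Σb² = 3535, Σab = 2733
nΣab − ΣaΣb = 16398 − 17550 = -1152
nΣa² − (Σa)² = 17556 − 16900 = 656; nΣb² − (Σb)² = 21210 − 18225 = 2985
r = -1152 / √(656 × 2985) = -1152 / 1399.3427 ≈ -0.823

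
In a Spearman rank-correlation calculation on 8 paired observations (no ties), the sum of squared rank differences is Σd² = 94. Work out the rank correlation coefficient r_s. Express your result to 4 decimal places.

ρ = 1 − 6Σd² / [n(n²−1)] = 1 − 6×94 / (8×63)
  = 1 − 564/504 = 1 − 1.11905 ≈ -0.1190

-0.1190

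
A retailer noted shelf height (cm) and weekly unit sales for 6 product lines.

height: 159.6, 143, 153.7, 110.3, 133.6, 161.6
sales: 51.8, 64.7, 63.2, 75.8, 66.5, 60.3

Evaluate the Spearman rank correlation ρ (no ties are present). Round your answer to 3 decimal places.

Rank height: 5, 3, 4, 1, 2, 6
Rank sales: 1, 4, 3, 6, 5, 2
d = rank(height) − rank(sales): 4, -1, 1, -5, -3, 4; Σd² = 68
ρ = 1 − 6Σd² / [n(n²−1)] = 1 − 6×68 / (6×35) = 1 − 408/210 ≈ -0.943

-0.943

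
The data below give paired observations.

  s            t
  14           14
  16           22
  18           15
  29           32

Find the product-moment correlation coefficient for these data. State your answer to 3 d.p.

0.888

n = 4, Σs = 77, Σt = 83, Σs² = 1617, Σt² = 1929, Σst = 1746
nΣst − ΣsΣt = 6984 − 6391 = 593
nΣs² − (Σs)² = 6468 − 5929 = 539; nΣt² − (Σt)² = 7716 − 6889 = 827
r = 593 / √(539 × 827) = 593 / 667.6474 ≈ 0.888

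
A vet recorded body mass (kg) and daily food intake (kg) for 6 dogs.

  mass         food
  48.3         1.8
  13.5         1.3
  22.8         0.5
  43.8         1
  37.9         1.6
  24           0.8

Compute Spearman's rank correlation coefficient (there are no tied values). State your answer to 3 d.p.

Rank mass: 6, 1, 2, 5, 4, 3
Rank food: 6, 4, 1, 3, 5, 2
d = rank(mass) − rank(food): 0, -3, 1, 2, -1, 1; Σd² = 16
ρ = 1 − 6Σd² / [n(n²−1)] = 1 − 6×16 / (6×35) = 1 − 96/210 ≈ 0.543

0.543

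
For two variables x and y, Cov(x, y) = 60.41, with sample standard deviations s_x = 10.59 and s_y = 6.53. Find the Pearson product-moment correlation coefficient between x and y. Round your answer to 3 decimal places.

r = Cov(x,y) / (s_x · s_y) = 60.41 / (10.59 × 6.53)
  = 60.41 / 69.1527 ≈ 0.874

0.874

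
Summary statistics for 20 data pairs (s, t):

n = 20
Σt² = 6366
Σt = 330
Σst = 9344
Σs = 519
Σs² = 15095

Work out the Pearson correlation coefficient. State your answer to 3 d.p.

0.638

r = (nΣst − ΣsΣt) / √[(nΣs² − (Σs)²)(nΣt² − (Σt)²)]
Numerator: 20×9344 − 519×330 = 15610
Denominator: √[(301900 − 269361)(127320 − 108900)] = √[32539 × 18420] = 24482.0011
r = 15610 / 24482.0011 ≈ 0.638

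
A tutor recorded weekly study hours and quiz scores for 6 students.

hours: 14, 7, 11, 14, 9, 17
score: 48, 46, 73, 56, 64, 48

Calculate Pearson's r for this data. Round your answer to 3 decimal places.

n = 6, Σx = 72, Σy = 335, Σx² = 932, Σy² = 19285, Σxy = 3973
nΣxy − ΣxΣy = 23838 − 24120 = -282
nΣx² − (Σx)² = 5592 − 5184 = 408; nΣy² − (Σy)² = 115710 − 112225 = 3485
r = -282 / √(408 × 3485) = -282 / 1192.4261 ≈ -0.236

-0.236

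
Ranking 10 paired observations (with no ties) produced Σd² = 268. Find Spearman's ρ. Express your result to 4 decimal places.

-0.6242

ρ = 1 − 6Σd² / [n(n²−1)] = 1 − 6×268 / (10×99)
  = 1 − 1608/990 = 1 − 1.62424 ≈ -0.6242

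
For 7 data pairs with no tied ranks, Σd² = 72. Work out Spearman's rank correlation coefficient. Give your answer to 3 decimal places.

-0.286

ρ = 1 − 6Σd² / [n(n²−1)] = 1 − 6×72 / (7×48)
  = 1 − 432/336 = 1 − 1.2857 ≈ -0.286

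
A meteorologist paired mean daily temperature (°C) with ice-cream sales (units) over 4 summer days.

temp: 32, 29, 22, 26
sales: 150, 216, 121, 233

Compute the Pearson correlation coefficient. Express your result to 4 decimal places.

n = 4, Σx = 109, Σy = 720, Σx² = 3025, Σy² = 138086, Σxy = 19784
nΣxy − ΣxΣy = 79136 − 78480 = 656
nΣx² − (Σx)² = 12100 − 11881 = 219; nΣy² − (Σy)² = 552344 − 518400 = 33944
r = 656 / √(219 × 33944) = 656 / 2726.4879 ≈ 0.2406

0.2406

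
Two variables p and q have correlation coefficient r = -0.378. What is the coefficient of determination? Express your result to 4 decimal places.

r² = (-0.378)² = 0.1429

0.1429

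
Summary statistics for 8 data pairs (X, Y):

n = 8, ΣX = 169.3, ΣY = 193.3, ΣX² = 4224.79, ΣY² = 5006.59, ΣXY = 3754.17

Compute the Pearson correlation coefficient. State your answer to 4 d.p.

r = (nΣXY − ΣXΣY) / √[(nΣX² − (ΣX)²)(nΣY² − (ΣY)²)]
Numerator: 8×3754.17 − 169.3×193.3 = -2692.33
Denominator: √[(33798.32 − 28662.49)(40052.72 − 37364.89)] = √[5135.83 × 2687.83] = 3715.4055
r = -2692.33 / 3715.4055 ≈ -0.7246

-0.7246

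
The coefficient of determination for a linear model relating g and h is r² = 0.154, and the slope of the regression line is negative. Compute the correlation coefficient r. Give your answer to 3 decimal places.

|r| = √0.154 = 0.392
The association is negative, so r = −0.392.

-0.392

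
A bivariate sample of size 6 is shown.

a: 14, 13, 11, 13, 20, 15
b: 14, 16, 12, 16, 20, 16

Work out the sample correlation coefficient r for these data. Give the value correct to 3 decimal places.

0.897

n = 6, Σa = 86, Σb = 94, Σa² = 1280, Σb² = 1508, Σab = 1384
nΣab − ΣaΣb = 8304 − 8084 = 220
nΣa² − (Σa)² = 7680 − 7396 = 284; nΣb² − (Σb)² = 9048 − 8836 = 212
r = 220 / √(284 × 212) = 220 / 245.3732 ≈ 0.897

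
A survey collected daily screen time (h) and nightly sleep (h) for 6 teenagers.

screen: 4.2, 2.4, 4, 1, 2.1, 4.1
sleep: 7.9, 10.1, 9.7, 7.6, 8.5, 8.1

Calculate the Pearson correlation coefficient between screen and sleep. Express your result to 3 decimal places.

0.134

n = 6, Σx = 17.8, Σy = 51.9, Σx² = 61.62, Σy² = 454.13, Σxy = 154.88
nΣxy − ΣxΣy = 929.28 − 923.82 = 5.46
nΣx² − (Σx)² = 369.72 − 316.84 = 52.88; nΣy² − (Σy)² = 2724.78 − 2693.61 = 31.17
r = 5.46 / √(52.88 × 31.17) = 5.46 / 40.5989 ≈ 0.134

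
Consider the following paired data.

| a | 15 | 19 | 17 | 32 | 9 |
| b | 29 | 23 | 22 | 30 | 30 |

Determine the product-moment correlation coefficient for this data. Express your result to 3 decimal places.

n = 5, Σa = 92, Σb = 134, Σa² = 1980, Σb² = 3654, Σab = 2476
nΣab − ΣaΣb = 12380 − 12328 = 52
nΣa² − (Σa)² = 9900 − 8464 = 1436; nΣb² − (Σb)² = 18270 − 17956 = 314
r = 52 / √(1436 × 314) = 52 / 671.4939 ≈ 0.077

0.077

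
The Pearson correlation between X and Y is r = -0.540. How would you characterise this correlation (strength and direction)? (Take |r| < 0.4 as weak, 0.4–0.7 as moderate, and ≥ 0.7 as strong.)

r = -0.540 < 0 so the relationship is negative.
|r| = 0.540, which falls in the moderate range.

moderate negative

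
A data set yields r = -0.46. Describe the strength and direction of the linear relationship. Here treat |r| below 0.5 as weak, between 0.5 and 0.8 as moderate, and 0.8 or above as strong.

r = -0.46 < 0 so the relationship is negative.
|r| = 0.46, which falls in the weak range.

weak negative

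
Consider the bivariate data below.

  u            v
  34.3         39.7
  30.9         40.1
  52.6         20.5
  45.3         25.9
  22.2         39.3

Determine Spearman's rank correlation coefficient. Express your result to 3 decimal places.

Rank u: 3, 2, 5, 4, 1
Rank v: 4, 5, 1, 2, 3
d = rank(u) − rank(v): -1, -3, 4, 2, -2; Σd² = 34
ρ = 1 − 6Σd² / [n(n²−1)] = 1 − 6×34 / (5×24) = 1 − 204/120 ≈ -0.700

-0.700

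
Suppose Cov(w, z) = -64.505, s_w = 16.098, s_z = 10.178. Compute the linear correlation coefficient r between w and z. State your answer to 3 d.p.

-0.394

r = Cov(w,z) / (s_w · s_z) = -64.505 / (16.098 × 10.178)
  = -64.505 / 163.8454 ≈ -0.394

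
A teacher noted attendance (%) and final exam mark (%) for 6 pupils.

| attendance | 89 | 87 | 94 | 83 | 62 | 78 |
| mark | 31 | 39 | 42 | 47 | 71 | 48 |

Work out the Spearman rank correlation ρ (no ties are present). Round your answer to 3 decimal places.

-0.829

Rank attendance: 5, 4, 6, 3, 1, 2
Rank mark: 1, 2, 3, 4, 6, 5
d = rank(attendance) − rank(mark): 4, 2, 3, -1, -5, -3; Σd² = 64
ρ = 1 − 6Σd² / [n(n²−1)] = 1 − 6×64 / (6×35) = 1 − 384/210 ≈ -0.829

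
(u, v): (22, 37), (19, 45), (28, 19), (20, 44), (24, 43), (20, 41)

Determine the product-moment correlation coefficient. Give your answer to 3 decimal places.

n = 6, Σu = 133, Σv = 229, Σu² = 3005, Σv² = 9221, Σuv = 4933
nΣuv − ΣuΣv = 29598 − 30457 = -859
nΣu² − (Σu)² = 18030 − 17689 = 341; nΣv² − (Σv)² = 55326 − 52441 = 2885
r = -859 / √(341 × 2885) = -859 / 991.8594 ≈ -0.866

-0.866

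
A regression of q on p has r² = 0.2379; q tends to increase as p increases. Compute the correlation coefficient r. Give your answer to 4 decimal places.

|r| = √0.2379 = 0.4877
The association is positive, so r = 0.4877.

0.4877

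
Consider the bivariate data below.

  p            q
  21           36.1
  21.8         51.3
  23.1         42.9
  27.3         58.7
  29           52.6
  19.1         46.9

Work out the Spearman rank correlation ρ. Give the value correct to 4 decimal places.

Rank p: 2, 3, 4, 5, 6, 1
Rank q: 1, 4, 2, 6, 5, 3
d = rank(p) − rank(q): 1, -1, 2, -1, 1, -2; Σd² = 12
ρ = 1 − 6Σd² / [n(n²−1)] = 1 − 6×12 / (6×35) = 1 − 72/210 ≈ 0.6571

0.6571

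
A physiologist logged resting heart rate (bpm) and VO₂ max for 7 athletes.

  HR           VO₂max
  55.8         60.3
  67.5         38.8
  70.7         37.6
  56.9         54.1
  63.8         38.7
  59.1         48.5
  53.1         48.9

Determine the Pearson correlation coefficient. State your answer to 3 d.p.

-0.833

n = 7, Σx = 426.9, Σy = 326.9, Σx² = 26288.85, Σy² = 15723.25, Σxy = 19652.35
nΣxy − ΣxΣy = 137566.45 − 139553.61 = -1987.16
nΣx² − (Σx)² = 184021.95 − 182243.61 = 1778.34; nΣy² − (Σy)² = 110062.75 − 106863.61 = 3199.14
r = -1987.16 / √(1778.34 × 3199.14) = -1987.16 / 2385.1957 ≈ -0.833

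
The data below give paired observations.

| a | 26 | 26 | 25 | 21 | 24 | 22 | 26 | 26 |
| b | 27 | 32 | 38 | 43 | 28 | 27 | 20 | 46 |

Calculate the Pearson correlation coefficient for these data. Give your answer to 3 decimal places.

-0.204

n = 8, Σa = 196, Σb = 261, Σa² = 4830, Σb² = 9075, Σab = 6369
nΣab − ΣaΣb = 50952 − 51156 = -204
nΣa² − (Σa)² = 38640 − 38416 = 224; nΣb² − (Σb)² = 72600 − 68121 = 4479
r = -204 / √(224 × 4479) = -204 / 1001.6466 ≈ -0.204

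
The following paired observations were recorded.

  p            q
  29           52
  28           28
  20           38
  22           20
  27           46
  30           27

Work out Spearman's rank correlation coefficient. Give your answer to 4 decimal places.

Rank p: 5, 4, 1, 2, 3, 6
Rank q: 6, 3, 4, 1, 5, 2
d = rank(p) − rank(q): -1, 1, -3, 1, -2, 4; Σd² = 32
ρ = 1 − 6Σd² / [n(n²−1)] = 1 − 6×32 / (6×35) = 1 − 192/210 ≈ 0.0857

0.0857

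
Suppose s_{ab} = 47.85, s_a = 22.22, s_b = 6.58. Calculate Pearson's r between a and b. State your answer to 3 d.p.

r = Cov(a,b) / (s_a · s_b) = 47.85 / (22.22 × 6.58)
  = 47.85 / 146.2076 ≈ 0.327

0.327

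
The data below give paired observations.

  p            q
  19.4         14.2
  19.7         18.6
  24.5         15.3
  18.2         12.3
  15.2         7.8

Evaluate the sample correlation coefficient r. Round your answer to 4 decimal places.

0.6734

n = 5, Σp = 97, Σq = 68.2, Σp² = 1926.98, Σq² = 993.82, Σpq = 1359.17
nΣpq − ΣpΣq = 6795.85 − 6615.4 = 180.45
nΣp² − (Σp)² = 9634.9 − 9409 = 225.9; nΣq² − (Σq)² = 4969.1 − 4651.24 = 317.86
r = 180.45 / √(225.9 × 317.86) = 180.45 / 267.9638 ≈ 0.6734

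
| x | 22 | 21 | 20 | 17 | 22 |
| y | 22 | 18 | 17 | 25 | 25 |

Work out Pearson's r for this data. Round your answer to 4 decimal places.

n = 5, Σx = 102, Σy = 107, Σx² = 2098, Σy² = 2347, Σxy = 2177
nΣxy − ΣxΣy = 10885 − 10914 = -29
nΣx² − (Σx)² = 10490 − 10404 = 86; nΣy² − (Σy)² = 11735 − 11449 = 286
r = -29 / √(86 × 286) = -29 / 156.8311 ≈ -0.1849

-0.1849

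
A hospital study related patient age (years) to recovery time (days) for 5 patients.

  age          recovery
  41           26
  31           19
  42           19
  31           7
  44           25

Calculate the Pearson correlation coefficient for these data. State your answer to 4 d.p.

0.7408

n = 5, Σx = 189, Σy = 96, Σx² = 7303, Σy² = 2072, Σxy = 3770
nΣxy − ΣxΣy = 18850 − 18144 = 706
nΣx² − (Σx)² = 36515 − 35721 = 794; nΣy² − (Σy)² = 10360 − 9216 = 1144
r = 706 / √(794 × 1144) = 706 / 953.0666 ≈ 0.7408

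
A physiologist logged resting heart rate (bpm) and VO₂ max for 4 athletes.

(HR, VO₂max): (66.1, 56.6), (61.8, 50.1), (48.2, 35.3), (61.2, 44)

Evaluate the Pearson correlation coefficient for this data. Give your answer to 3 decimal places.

0.938

n = 4, Σx = 237.3, Σy = 186, Σx² = 14257.13, Σy² = 8895.66, Σxy = 11231.7
nΣxy − ΣxΣy = 44926.8 − 44137.8 = 789
nΣx² − (Σx)² = 57028.52 − 56311.29 = 717.23; nΣy² − (Σy)² = 35582.64 − 34596 = 986.64
r = 789 / √(717.23 × 986.64) = 789 / 841.2180 ≈ 0.938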